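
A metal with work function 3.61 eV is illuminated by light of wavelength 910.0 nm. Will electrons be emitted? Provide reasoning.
No

For photoemission, the photon energy must exceed the work function.

Photon energy: E = hc/λ = 1.3625 eV
Work function: φ = 3.61 eV

Since E_photon (1.3625 eV) < φ (3.61 eV), photoemission will NOT occur.
The threshold wavelength is λ₀ = hc/φ = 343.4 nm.
Since 910.0 nm > 343.4 nm, the photons lack sufficient energy.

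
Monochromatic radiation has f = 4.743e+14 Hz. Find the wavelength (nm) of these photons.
632.07 nm

Using the wave equation: c = fλ

Solving for wavelength:
λ = c/f = (3×10⁸ m/s) / (4.743e+14 Hz)
λ = 632.07 nm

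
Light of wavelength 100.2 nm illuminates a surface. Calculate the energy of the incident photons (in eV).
12.3737 eV

Using E = hf = hc/λ:

E = hc/λ = (6.626×10⁻³⁴ J·s)(3×10⁸ m/s) / (100.2×10⁻⁹ m)
E = 12.3737 eV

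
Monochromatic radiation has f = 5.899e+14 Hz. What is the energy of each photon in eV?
2.4396 eV

Using E = hf:

E = hf = (6.626×10⁻³⁴ J·s)(5.899e+14 Hz)
E = 2.4396 eV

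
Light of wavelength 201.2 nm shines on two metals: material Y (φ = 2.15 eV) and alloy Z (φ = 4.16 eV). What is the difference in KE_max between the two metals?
2.0100 eV

Using KE_max = hc/λ - φ for each metal:

Photon energy: E = hc/λ = 6.1622 eV

For material Y (φ₁ = 2.15 eV):
KE₁ = E - φ₁ = 6.1622 - 2.15 = 4.0122 eV

For alloy Z (φ₂ = 4.16 eV):
KE₂ = E - φ₂ = 6.1622 - 4.16 = 2.0022 eV

Difference:
ΔKE = KE₁ - KE₂ = 4.0122 - 2.0022 = 2.0100 eV

Note: The difference equals the difference in work functions: 4.16 - 2.15 = 2.01 eV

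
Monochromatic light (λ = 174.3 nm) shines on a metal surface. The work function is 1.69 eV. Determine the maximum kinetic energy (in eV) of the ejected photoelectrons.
5.4233 eV

Using Einstein's photoelectric equation: KE_max = hf - φ = hc/λ - φ

First, calculate the photon energy:
E_photon = hc/λ = (6.626×10⁻³⁴ J·s)(3×10⁸ m/s) / (174.3×10⁻⁹ m)
E_photon = 7.1133 eV

Then, the maximum kinetic energy:
KE_max = E_photon - φ = 7.1133 eV - 1.69 eV = 5.4233 eV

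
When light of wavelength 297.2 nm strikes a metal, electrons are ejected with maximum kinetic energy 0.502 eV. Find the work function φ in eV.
3.67 eV

From Einstein's photoelectric equation: KE_max = hf - φ = hc/λ - φ

Rearranging for φ:
φ = hc/λ - KE_max

Calculate photon energy:
E_photon = hc/λ = 4.1717 eV

Therefore:
φ = 4.1717 - 0.502 = 3.67 eV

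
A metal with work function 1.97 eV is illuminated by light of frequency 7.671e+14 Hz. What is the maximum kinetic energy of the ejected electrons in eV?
1.2025 eV

Using Einstein's photoelectric equation: KE_max = hf - φ

First, calculate the photon energy:
E_photon = hf = (6.626×10⁻³⁴ J·s)(7.671e+14 Hz)
E_photon = 3.1725 eV

Then, the maximum kinetic energy:
KE_max = E_photon - φ = 3.1725 eV - 1.97 eV = 1.2025 eV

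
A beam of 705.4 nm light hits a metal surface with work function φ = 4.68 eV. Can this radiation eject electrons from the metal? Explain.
No

For photoemission, the photon energy must exceed the work function.

Photon energy: E = hc/λ = 1.7576 eV
Work function: φ = 4.68 eV

Since E_photon (1.7576 eV) < φ (4.68 eV), photoemission will NOT occur.
The threshold wavelength is λ₀ = hc/φ = 264.9 nm.
Since 705.4 nm > 264.9 nm, the photons lack sufficient energy.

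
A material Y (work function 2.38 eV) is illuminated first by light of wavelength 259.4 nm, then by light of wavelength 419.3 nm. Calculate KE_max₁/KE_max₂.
4.1593

Using Einstein's equation: KE_max = hc/λ - φ

For λ₁ = 259.4 nm:
E₁ = hc/λ₁ = 4.7797 eV
KE₁ = E₁ - φ = 4.7797 - 2.38 = 2.3997 eV

For λ₂ = 419.3 nm:
E₂ = hc/λ₂ = 2.9569 eV
KE₂ = E₂ - φ = 2.9569 - 2.38 = 0.5769 eV

Ratio: KE₁/KE₂ = 2.3997/0.5769 = 4.1593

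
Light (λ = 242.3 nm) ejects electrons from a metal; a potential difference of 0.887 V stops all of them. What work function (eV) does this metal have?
4.23 eV

The stopping potential gives the maximum kinetic energy: KE_max = eV_s = 0.887 eV

From Einstein's photoelectric equation: KE_max = hc/λ - φ
Rearranging: φ = hc/λ - KE_max

Calculate photon energy:
E_photon = hc/λ = (6.626×10⁻³⁴ J·s)(3×10⁸ m/s) / (242.3×10⁻⁹ m) = 5.1170 eV

Therefore:
φ = 5.1170 - 0.887 = 4.23 eV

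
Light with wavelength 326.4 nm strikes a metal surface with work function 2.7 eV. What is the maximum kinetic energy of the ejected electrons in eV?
1.0985 eV

Using Einstein's photoelectric equation: KE_max = hf - φ = hc/λ - φ

First, calculate the photon energy:
E_photon = hc/λ = (6.626×10⁻³⁴ J·s)(3×10⁸ m/s) / (326.4×10⁻⁹ m)
E_photon = 3.7985 eV

Then, the maximum kinetic energy:
KE_max = E_photon - φ = 3.7985 eV - 2.7 eV = 1.0985 eV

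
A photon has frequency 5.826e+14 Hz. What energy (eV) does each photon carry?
2.4094 eV

Using E = hf:

E = hf = (6.626×10⁻³⁴ J·s)(5.826e+14 Hz)
E = 2.4094 eV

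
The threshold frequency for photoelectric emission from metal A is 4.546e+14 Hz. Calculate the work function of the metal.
1.88 eV

At the threshold frequency, photon energy equals work function:
φ = hf₀

Calculating:
φ = (6.626×10⁻³⁴ J·s)(4.546e+14 Hz)
φ = 1.88 eV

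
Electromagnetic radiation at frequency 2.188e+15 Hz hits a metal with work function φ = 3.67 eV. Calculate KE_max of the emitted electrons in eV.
5.3788 eV

Using Einstein's photoelectric equation: KE_max = hf - φ

First, calculate the photon energy:
E_photon = hf = (6.626×10⁻³⁴ J·s)(2.188e+15 Hz)
E_photon = 9.0488 eV

Then, the maximum kinetic energy:
KE_max = E_photon - φ = 9.0488 eV - 3.67 eV = 5.3788 eV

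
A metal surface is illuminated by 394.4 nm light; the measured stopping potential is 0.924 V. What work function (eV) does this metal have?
2.22 eV

The stopping potential gives the maximum kinetic energy: KE_max = eV_s = 0.924 eV

From Einstein's photoelectric equation: KE_max = hc/λ - φ
Rearranging: φ = hc/λ - KE_max

Calculate photon energy:
E_photon = hc/λ = (6.626×10⁻³⁴ J·s)(3×10⁸ m/s) / (394.4×10⁻⁹ m) = 3.1436 eV

Therefore:
φ = 3.1436 - 0.924 = 2.22 eV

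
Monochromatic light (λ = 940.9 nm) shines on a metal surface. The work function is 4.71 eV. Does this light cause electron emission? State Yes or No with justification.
No

For photoemission, the photon energy must exceed the work function.

Photon energy: E = hc/λ = 1.3177 eV
Work function: φ = 4.71 eV

Since E_photon (1.3177 eV) < φ (4.71 eV), photoemission will NOT occur.
The threshold wavelength is λ₀ = hc/φ = 263.2 nm.
Since 940.9 nm > 263.2 nm, the photons lack sufficient energy.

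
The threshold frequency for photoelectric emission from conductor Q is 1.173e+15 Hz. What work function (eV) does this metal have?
4.85 eV

At the threshold frequency, photon energy equals work function:
φ = hf₀

Calculating:
φ = (6.626×10⁻³⁴ J·s)(1.173e+15 Hz)
φ = 4.85 eV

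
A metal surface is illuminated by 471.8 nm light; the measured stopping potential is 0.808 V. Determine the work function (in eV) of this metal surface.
1.82 eV

The stopping potential gives the maximum kinetic energy: KE_max = eV_s = 0.808 eV

From Einstein's photoelectric equation: KE_max = hc/λ - φ
Rearranging: φ = hc/λ - KE_max

Calculate photon energy:
E_photon = hc/λ = (6.626×10⁻³⁴ J·s)(3×10⁸ m/s) / (471.8×10⁻⁹ m) = 2.6279 eV

Therefore:
φ = 2.6279 - 0.808 = 1.82 eV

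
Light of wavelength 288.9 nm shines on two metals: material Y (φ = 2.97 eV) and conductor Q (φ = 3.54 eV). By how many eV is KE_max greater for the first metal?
0.5700 eV

Using KE_max = hc/λ - φ for each metal:

Photon energy: E = hc/λ = 4.2916 eV

For material Y (φ₁ = 2.97 eV):
KE₁ = E - φ₁ = 4.2916 - 2.97 = 1.3216 eV

For conductor Q (φ₂ = 3.54 eV):
KE₂ = E - φ₂ = 4.2916 - 3.54 = 0.7516 eV

Difference:
ΔKE = KE₁ - KE₂ = 1.3216 - 0.7516 = 0.5700 eV

Note: The difference equals the difference in work functions: 3.54 - 2.97 = 0.57 eV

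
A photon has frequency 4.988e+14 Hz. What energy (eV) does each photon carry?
2.0629 eV

Using E = hf:

E = hf = (6.626×10⁻³⁴ J·s)(4.988e+14 Hz)
E = 2.0629 eV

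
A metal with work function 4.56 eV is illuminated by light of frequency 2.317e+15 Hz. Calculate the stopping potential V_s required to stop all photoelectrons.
5.0223 V

The stopping potential V_s satisfies: eV_s = KE_max

First, find KE_max using Einstein's equation:
E_photon = hf = (6.626×10⁻³⁴ J·s)(2.317e+15 Hz) = 9.5823 eV
KE_max = E_photon - φ = 9.5823 - 4.56 = 5.0223 eV

Since eV_s = KE_max:
V_s = KE_max/e = 5.0223 V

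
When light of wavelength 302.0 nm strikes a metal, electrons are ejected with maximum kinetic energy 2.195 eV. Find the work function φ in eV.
1.91 eV

From Einstein's photoelectric equation: KE_max = hf - φ = hc/λ - φ

Rearranging for φ:
φ = hc/λ - KE_max

Calculate photon energy:
E_photon = hc/λ = 4.1054 eV

Therefore:
φ = 4.1054 - 2.195 = 1.91 eV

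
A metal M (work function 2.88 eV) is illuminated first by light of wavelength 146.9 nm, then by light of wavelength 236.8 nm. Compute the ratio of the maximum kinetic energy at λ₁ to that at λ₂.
2.3601

Using Einstein's equation: KE_max = hc/λ - φ

For λ₁ = 146.9 nm:
E₁ = hc/λ₁ = 8.4400 eV
KE₁ = E₁ - φ = 8.4400 - 2.88 = 5.5600 eV

For λ₂ = 236.8 nm:
E₂ = hc/λ₂ = 5.2358 eV
KE₂ = E₂ - φ = 5.2358 - 2.88 = 2.3558 eV

Ratio: KE₁/KE₂ = 5.5600/2.3558 = 2.3601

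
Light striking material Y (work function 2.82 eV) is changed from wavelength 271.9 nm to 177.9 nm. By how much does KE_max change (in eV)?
2.4094 eV

Using Einstein's equation: KE_max = hc/λ - φ

For λ₁ = 271.9 nm:
KE₁ = hc/λ₁ - φ = 4.5599 - 2.82 = 1.7399 eV

For λ₂ = 177.9 nm:
KE₂ = hc/λ₂ - φ = 6.9693 - 2.82 = 4.1493 eV

Change in KE:
ΔKE = KE₂ - KE₁ = 4.1493 - 1.7399 = 2.4094 eV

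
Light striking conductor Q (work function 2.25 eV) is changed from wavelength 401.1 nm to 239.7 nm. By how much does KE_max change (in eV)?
2.0814 eV

Using Einstein's equation: KE_max = hc/λ - φ

For λ₁ = 401.1 nm:
KE₁ = hc/λ₁ - φ = 3.0911 - 2.25 = 0.8411 eV

For λ₂ = 239.7 nm:
KE₂ = hc/λ₂ - φ = 5.1725 - 2.25 = 2.9225 eV

Change in KE:
ΔKE = KE₂ - KE₁ = 2.9225 - 0.8411 = 2.0814 eV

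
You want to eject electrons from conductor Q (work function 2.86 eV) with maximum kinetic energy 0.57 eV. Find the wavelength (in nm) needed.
361.47 nm

From Einstein's equation: KE_max = hc/λ - φ

Rearranging for λ:
hc/λ = KE_max + φ
λ = hc/(KE_max + φ)

Required photon energy:
E_photon = KE_max + φ = 0.57 + 2.86 = 3.43 eV

Required wavelength:
λ = hc/E_photon = (6.626×10⁻³⁴)(3×10⁸) / (3.43 × 1.602×10⁻¹⁹)
λ = 361.47 nm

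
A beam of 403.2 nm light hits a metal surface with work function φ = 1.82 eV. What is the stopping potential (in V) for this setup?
1.2550 V

The stopping potential V_s satisfies: eV_s = KE_max

First, find KE_max using Einstein's equation:
E_photon = hc/λ = 3.0750 eV
KE_max = E_photon - φ = 3.0750 - 1.82 = 1.2550 eV

Since eV_s = KE_max:
V_s = KE_max/e = 1.2550 V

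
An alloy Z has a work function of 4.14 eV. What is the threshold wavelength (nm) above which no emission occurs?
299.48 nm

The threshold wavelength is when the photon energy equals the work function:
hc/λ₀ = φ

Solving for λ₀:
λ₀ = hc/φ = (6.626×10⁻³⁴ J·s)(3×10⁸ m/s) / (4.14 eV × 1.602×10⁻¹⁹ J/eV)
λ₀ = 299.48 nm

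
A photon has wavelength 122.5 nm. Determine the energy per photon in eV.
10.1212 eV

Using E = hf = hc/λ:

E = hc/λ = (6.626×10⁻³⁴ J·s)(3×10⁸ m/s) / (122.5×10⁻⁹ m)
E = 10.1212 eV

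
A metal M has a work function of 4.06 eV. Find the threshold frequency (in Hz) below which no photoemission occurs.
9.8170e+14 Hz

The threshold frequency is when the photon energy equals the work function:
hf₀ = φ

Solving for f₀:
f₀ = φ/h = (4.06 eV × 1.602×10⁻¹⁹ J/eV) / (6.626×10⁻³⁴ J·s)
f₀ = 9.8170e+14 Hz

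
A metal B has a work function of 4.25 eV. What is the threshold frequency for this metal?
1.0276e+15 Hz

The threshold frequency is when the photon energy equals the work function:
hf₀ = φ

Solving for f₀:
f₀ = φ/h = (4.25 eV × 1.602×10⁻¹⁹ J/eV) / (6.626×10⁻³⁴ J·s)
f₀ = 1.0276e+15 Hz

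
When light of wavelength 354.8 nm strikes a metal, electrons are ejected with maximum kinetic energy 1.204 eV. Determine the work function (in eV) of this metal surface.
2.29 eV

From Einstein's photoelectric equation: KE_max = hf - φ = hc/λ - φ

Rearranging for φ:
φ = hc/λ - KE_max

Calculate photon energy:
E_photon = hc/λ = 3.4945 eV

Therefore:
φ = 3.4945 - 1.204 = 2.29 eV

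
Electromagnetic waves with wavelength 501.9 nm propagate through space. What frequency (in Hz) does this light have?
5.9732e+14 Hz

Using the wave equation: c = fλ

Solving for frequency:
f = c/λ = (3×10⁸ m/s) / (501.9×10⁻⁹ m)
f = 5.9732e+14 Hz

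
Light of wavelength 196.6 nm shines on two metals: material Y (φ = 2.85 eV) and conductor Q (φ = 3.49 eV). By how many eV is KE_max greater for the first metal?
0.6400 eV

Using KE_max = hc/λ - φ for each metal:

Photon energy: E = hc/λ = 6.3064 eV

For material Y (φ₁ = 2.85 eV):
KE₁ = E - φ₁ = 6.3064 - 2.85 = 3.4564 eV

For conductor Q (φ₂ = 3.49 eV):
KE₂ = E - φ₂ = 6.3064 - 3.49 = 2.8164 eV

Difference:
ΔKE = KE₁ - KE₂ = 3.4564 - 2.8164 = 0.6400 eV

Note: The difference equals the difference in work functions: 3.49 - 2.85 = 0.64 eV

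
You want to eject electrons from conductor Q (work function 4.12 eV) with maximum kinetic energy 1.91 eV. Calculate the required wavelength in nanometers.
205.61 nm

From Einstein's equation: KE_max = hc/λ - φ

Rearranging for λ:
hc/λ = KE_max + φ
λ = hc/(KE_max + φ)

Required photon energy:
E_photon = KE_max + φ = 1.91 + 4.12 = 6.03 eV

Required wavelength:
λ = hc/E_photon = (6.626×10⁻³⁴)(3×10⁸) / (6.03 × 1.602×10⁻¹⁹)
λ = 205.61 nm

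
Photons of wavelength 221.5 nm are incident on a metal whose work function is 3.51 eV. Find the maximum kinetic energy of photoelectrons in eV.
2.0875 eV

Using Einstein's photoelectric equation: KE_max = hf - φ = hc/λ - φ

First, calculate the photon energy:
E_photon = hc/λ = (6.626×10⁻³⁴ J·s)(3×10⁸ m/s) / (221.5×10⁻⁹ m)
E_photon = 5.5975 eV

Then, the maximum kinetic energy:
KE_max = E_photon - φ = 5.5975 eV - 3.51 eV = 2.0875 eV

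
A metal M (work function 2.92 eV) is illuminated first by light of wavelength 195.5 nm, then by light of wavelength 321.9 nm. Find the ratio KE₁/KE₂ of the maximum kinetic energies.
3.6730

Using Einstein's equation: KE_max = hc/λ - φ

For λ₁ = 195.5 nm:
E₁ = hc/λ₁ = 6.3419 eV
KE₁ = E₁ - φ = 6.3419 - 2.92 = 3.4219 eV

For λ₂ = 321.9 nm:
E₂ = hc/λ₂ = 3.8516 eV
KE₂ = E₂ - φ = 3.8516 - 2.92 = 0.9316 eV

Ratio: KE₁/KE₂ = 3.4219/0.9316 = 3.6730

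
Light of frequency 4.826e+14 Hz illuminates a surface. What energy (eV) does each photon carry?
1.9959 eV

Using E = hf:

E = hf = (6.626×10⁻³⁴ J·s)(4.826e+14 Hz)
E = 1.9959 eV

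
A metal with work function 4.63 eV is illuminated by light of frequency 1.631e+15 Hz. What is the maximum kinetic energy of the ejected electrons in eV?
2.1153 eV

Using Einstein's photoelectric equation: KE_max = hf - φ

First, calculate the photon energy:
E_photon = hf = (6.626×10⁻³⁴ J·s)(1.631e+15 Hz)
E_photon = 6.7453 eV

Then, the maximum kinetic energy:
KE_max = E_photon - φ = 6.7453 eV - 4.63 eV = 2.1153 eV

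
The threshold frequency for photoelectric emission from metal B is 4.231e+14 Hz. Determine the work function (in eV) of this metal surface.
1.75 eV

At the threshold frequency, photon energy equals work function:
φ = hf₀

Calculating:
φ = (6.626×10⁻³⁴ J·s)(4.231e+14 Hz)
φ = 1.75 eV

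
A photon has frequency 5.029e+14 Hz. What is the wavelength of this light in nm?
596.13 nm

Using the wave equation: c = fλ

Solving for wavelength:
λ = c/f = (3×10⁸ m/s) / (5.029e+14 Hz)
λ = 596.13 nm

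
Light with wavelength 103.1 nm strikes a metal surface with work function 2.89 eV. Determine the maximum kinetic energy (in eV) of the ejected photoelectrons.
9.1356 eV

Using Einstein's photoelectric equation: KE_max = hf - φ = hc/λ - φ

First, calculate the photon energy:
E_photon = hc/λ = (6.626×10⁻³⁴ J·s)(3×10⁸ m/s) / (103.1×10⁻⁹ m)
E_photon = 12.0256 eV

Then, the maximum kinetic energy:
KE_max = E_photon - φ = 12.0256 eV - 2.89 eV = 9.1356 eV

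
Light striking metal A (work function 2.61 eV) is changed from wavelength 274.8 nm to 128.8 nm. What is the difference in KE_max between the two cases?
5.1143 eV

Using Einstein's equation: KE_max = hc/λ - φ

For λ₁ = 274.8 nm:
KE₁ = hc/λ₁ - φ = 4.5118 - 2.61 = 1.9018 eV

For λ₂ = 128.8 nm:
KE₂ = hc/λ₂ - φ = 9.6261 - 2.61 = 7.0161 eV

Change in KE:
ΔKE = KE₂ - KE₁ = 7.0161 - 1.9018 = 5.1143 eV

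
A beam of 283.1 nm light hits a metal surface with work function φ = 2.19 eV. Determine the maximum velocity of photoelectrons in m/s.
8.7761e+05 m/s

First, find the maximum kinetic energy:
E_photon = hc/λ = 4.3795 eV
KE_max = E_photon - φ = 4.3795 - 2.19 = 2.1895 eV

Convert to Joules: KE_max = 2.1895 × 1.602×10⁻¹⁹ J = 3.5080e-19 J

Then use KE = ½mv² to find velocity:
v = √(2·KE/m) = √(2 × 3.5080e-19 J / 9.109e-31 kg)
v = 8.7761e+05 m/s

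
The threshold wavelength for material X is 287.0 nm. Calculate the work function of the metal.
4.32 eV

At the threshold wavelength, photon energy equals work function:
φ = hc/λ₀

Calculating:
φ = (6.626×10⁻³⁴ J·s)(3×10⁸ m/s) / (287.0×10⁻⁹ m)
φ = 4.32 eV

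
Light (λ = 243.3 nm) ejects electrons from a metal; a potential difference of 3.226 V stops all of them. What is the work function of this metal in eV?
1.87 eV

The stopping potential gives the maximum kinetic energy: KE_max = eV_s = 3.226 eV

From Einstein's photoelectric equation: KE_max = hc/λ - φ
Rearranging: φ = hc/λ - KE_max

Calculate photon energy:
E_photon = hc/λ = (6.626×10⁻³⁴ J·s)(3×10⁸ m/s) / (243.3×10⁻⁹ m) = 5.0959 eV

Therefore:
φ = 5.0959 - 3.226 = 1.87 eV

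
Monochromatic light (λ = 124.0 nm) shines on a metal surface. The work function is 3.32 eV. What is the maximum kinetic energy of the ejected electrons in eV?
6.6787 eV

Using Einstein's photoelectric equation: KE_max = hf - φ = hc/λ - φ

First, calculate the photon energy:
E_photon = hc/λ = (6.626×10⁻³⁴ J·s)(3×10⁸ m/s) / (124.0×10⁻⁹ m)
E_photon = 9.9987 eV

Then, the maximum kinetic energy:
KE_max = E_photon - φ = 9.9987 eV - 3.32 eV = 6.6787 eV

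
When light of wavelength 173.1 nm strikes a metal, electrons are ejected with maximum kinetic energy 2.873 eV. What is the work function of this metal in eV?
4.29 eV

From Einstein's photoelectric equation: KE_max = hf - φ = hc/λ - φ

Rearranging for φ:
φ = hc/λ - KE_max

Calculate photon energy:
E_photon = hc/λ = 7.1626 eV

Therefore:
φ = 7.1626 - 2.873 = 4.29 eV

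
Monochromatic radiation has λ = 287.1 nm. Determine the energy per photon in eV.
4.3185 eV

Using E = hf = hc/λ:

E = hc/λ = (6.626×10⁻³⁴ J·s)(3×10⁸ m/s) / (287.1×10⁻⁹ m)
E = 4.3185 eV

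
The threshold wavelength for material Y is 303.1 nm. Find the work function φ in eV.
4.09 eV

At the threshold wavelength, photon energy equals work function:
φ = hc/λ₀

Calculating:
φ = (6.626×10⁻³⁴ J·s)(3×10⁸ m/s) / (303.1×10⁻⁹ m)
φ = 4.09 eV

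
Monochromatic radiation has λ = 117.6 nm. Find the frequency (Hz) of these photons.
2.5493e+15 Hz

Using the wave equation: c = fλ

Solving for frequency:
f = c/λ = (3×10⁸ m/s) / (117.6×10⁻⁹ m)
f = 2.5493e+15 Hz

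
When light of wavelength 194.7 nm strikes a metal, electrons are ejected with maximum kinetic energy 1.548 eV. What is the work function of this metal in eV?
4.82 eV

From Einstein's photoelectric equation: KE_max = hf - φ = hc/λ - φ

Rearranging for φ:
φ = hc/λ - KE_max

Calculate photon energy:
E_photon = hc/λ = 6.3680 eV

Therefore:
φ = 6.3680 - 1.548 = 4.82 eV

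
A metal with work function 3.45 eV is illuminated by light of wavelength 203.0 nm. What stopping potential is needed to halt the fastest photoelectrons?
2.6576 V

The stopping potential V_s satisfies: eV_s = KE_max

First, find KE_max using Einstein's equation:
E_photon = hc/λ = 6.1076 eV
KE_max = E_photon - φ = 6.1076 - 3.45 = 2.6576 eV

Since eV_s = KE_max:
V_s = KE_max/e = 2.6576 V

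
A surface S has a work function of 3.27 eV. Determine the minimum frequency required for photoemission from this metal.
7.9068e+14 Hz

The threshold frequency is when the photon energy equals the work function:
hf₀ = φ

Solving for f₀:
f₀ = φ/h = (3.27 eV × 1.602×10⁻¹⁹ J/eV) / (6.626×10⁻³⁴ J·s)
f₀ = 7.9068e+14 Hz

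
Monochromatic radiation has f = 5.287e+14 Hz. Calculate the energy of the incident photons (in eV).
2.1865 eV

Using E = hf:

E = hf = (6.626×10⁻³⁴ J·s)(5.287e+14 Hz)
E = 2.1865 eV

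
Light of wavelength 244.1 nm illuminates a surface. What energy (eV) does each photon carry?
5.0792 eV

Using E = hf = hc/λ:

E = hc/λ = (6.626×10⁻³⁴ J·s)(3×10⁸ m/s) / (244.1×10⁻⁹ m)
E = 5.0792 eV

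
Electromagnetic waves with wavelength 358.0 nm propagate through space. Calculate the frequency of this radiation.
8.3741e+14 Hz

Using the wave equation: c = fλ

Solving for frequency:
f = c/λ = (3×10⁸ m/s) / (358.0×10⁻⁹ m)
f = 8.3741e+14 Hz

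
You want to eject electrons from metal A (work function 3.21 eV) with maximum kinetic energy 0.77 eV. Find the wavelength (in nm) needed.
311.52 nm

From Einstein's equation: KE_max = hc/λ - φ

Rearranging for λ:
hc/λ = KE_max + φ
λ = hc/(KE_max + φ)

Required photon energy:
E_photon = KE_max + φ = 0.77 + 3.21 = 3.98 eV

Required wavelength:
λ = hc/E_photon = (6.626×10⁻³⁴)(3×10⁸) / (3.98 × 1.602×10⁻¹⁹)
λ = 311.52 nm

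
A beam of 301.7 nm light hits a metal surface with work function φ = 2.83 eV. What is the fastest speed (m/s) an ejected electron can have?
6.7089e+05 m/s

First, find the maximum kinetic energy:
E_photon = hc/λ = 4.1095 eV
KE_max = E_photon - φ = 4.1095 - 2.83 = 1.2795 eV

Convert to Joules: KE_max = 1.2795 × 1.602×10⁻¹⁹ J = 2.0500e-19 J

Then use KE = ½mv² to find velocity:
v = √(2·KE/m) = √(2 × 2.0500e-19 J / 9.109e-31 kg)
v = 6.7089e+05 m/s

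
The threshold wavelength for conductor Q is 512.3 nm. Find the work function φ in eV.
2.42 eV

At the threshold wavelength, photon energy equals work function:
φ = hc/λ₀

Calculating:
φ = (6.626×10⁻³⁴ J·s)(3×10⁸ m/s) / (512.3×10⁻⁹ m)
φ = 2.42 eV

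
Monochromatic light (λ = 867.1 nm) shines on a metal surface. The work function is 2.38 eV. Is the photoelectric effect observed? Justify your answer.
No

For photoemission, the photon energy must exceed the work function.

Photon energy: E = hc/λ = 1.4299 eV
Work function: φ = 2.38 eV

Since E_photon (1.4299 eV) < φ (2.38 eV), photoemission will NOT occur.
The threshold wavelength is λ₀ = hc/φ = 520.9 nm.
Since 867.1 nm > 520.9 nm, the photons lack sufficient energy.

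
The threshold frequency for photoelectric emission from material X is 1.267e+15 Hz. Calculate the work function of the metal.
5.24 eV

At the threshold frequency, photon energy equals work function:
φ = hf₀

Calculating:
φ = (6.626×10⁻³⁴ J·s)(1.267e+15 Hz)
φ = 5.24 eV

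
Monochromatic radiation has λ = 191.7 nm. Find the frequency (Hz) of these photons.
1.5639e+15 Hz

Using the wave equation: c = fλ

Solving for frequency:
f = c/λ = (3×10⁸ m/s) / (191.7×10⁻⁹ m)
f = 1.5639e+15 Hz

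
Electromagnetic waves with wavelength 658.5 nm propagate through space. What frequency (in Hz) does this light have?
4.5527e+14 Hz

Using the wave equation: c = fλ

Solving for frequency:
f = c/λ = (3×10⁸ m/s) / (658.5×10⁻⁹ m)
f = 4.5527e+14 Hz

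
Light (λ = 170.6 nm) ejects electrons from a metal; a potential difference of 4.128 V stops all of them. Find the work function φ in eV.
3.14 eV

The stopping potential gives the maximum kinetic energy: KE_max = eV_s = 4.128 eV

From Einstein's photoelectric equation: KE_max = hc/λ - φ
Rearranging: φ = hc/λ - KE_max

Calculate photon energy:
E_photon = hc/λ = (6.626×10⁻³⁴ J·s)(3×10⁸ m/s) / (170.6×10⁻⁹ m) = 7.2675 eV

Therefore:
φ = 7.2675 - 4.128 = 3.14 eV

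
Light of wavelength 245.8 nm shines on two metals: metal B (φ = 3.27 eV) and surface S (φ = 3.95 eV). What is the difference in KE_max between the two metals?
0.6800 eV

Using KE_max = hc/λ - φ for each metal:

Photon energy: E = hc/λ = 5.0441 eV

For metal B (φ₁ = 3.27 eV):
KE₁ = E - φ₁ = 5.0441 - 3.27 = 1.7741 eV

For surface S (φ₂ = 3.95 eV):
KE₂ = E - φ₂ = 5.0441 - 3.95 = 1.0941 eV

Difference:
ΔKE = KE₁ - KE₂ = 1.7741 - 1.0941 = 0.6800 eV

Note: The difference equals the difference in work functions: 3.95 - 3.27 = 0.68 eV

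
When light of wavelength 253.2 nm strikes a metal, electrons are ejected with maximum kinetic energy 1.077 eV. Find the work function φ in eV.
3.82 eV

From Einstein's photoelectric equation: KE_max = hf - φ = hc/λ - φ

Rearranging for φ:
φ = hc/λ - KE_max

Calculate photon energy:
E_photon = hc/λ = 4.8967 eV

Therefore:
φ = 4.8967 - 1.077 = 3.82 eV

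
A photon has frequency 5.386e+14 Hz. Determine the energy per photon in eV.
2.2275 eV

Using E = hf:

E = hf = (6.626×10⁻³⁴ J·s)(5.386e+14 Hz)
E = 2.2275 eV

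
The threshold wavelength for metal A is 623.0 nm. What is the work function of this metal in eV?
1.99 eV

At the threshold wavelength, photon energy equals work function:
φ = hc/λ₀

Calculating:
φ = (6.626×10⁻³⁴ J·s)(3×10⁸ m/s) / (623.0×10⁻⁹ m)
φ = 1.99 eV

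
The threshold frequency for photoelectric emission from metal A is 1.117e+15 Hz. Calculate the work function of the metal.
4.62 eV

At the threshold frequency, photon energy equals work function:
φ = hf₀

Calculating:
φ = (6.626×10⁻³⁴ J·s)(1.117e+15 Hz)
φ = 4.62 eV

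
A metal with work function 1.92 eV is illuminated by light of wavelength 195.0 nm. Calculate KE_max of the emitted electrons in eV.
4.4382 eV

Using Einstein's photoelectric equation: KE_max = hf - φ = hc/λ - φ

First, calculate the photon energy:
E_photon = hc/λ = (6.626×10⁻³⁴ J·s)(3×10⁸ m/s) / (195.0×10⁻⁹ m)
E_photon = 6.3582 eV

Then, the maximum kinetic energy:
KE_max = E_photon - φ = 6.3582 eV - 1.92 eV = 4.4382 eV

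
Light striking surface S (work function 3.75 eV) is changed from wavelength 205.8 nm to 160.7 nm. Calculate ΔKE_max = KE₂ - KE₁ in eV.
1.6908 eV

Using Einstein's equation: KE_max = hc/λ - φ

For λ₁ = 205.8 nm:
KE₁ = hc/λ₁ - φ = 6.0245 - 3.75 = 2.2745 eV

For λ₂ = 160.7 nm:
KE₂ = hc/λ₂ - φ = 7.7153 - 3.75 = 3.9653 eV

Change in KE:
ΔKE = KE₂ - KE₁ = 3.9653 - 2.2745 = 1.6908 eV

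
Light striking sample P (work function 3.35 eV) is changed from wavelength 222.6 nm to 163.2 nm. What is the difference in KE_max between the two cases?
2.0273 eV

Using Einstein's equation: KE_max = hc/λ - φ

For λ₁ = 222.6 nm:
KE₁ = hc/λ₁ - φ = 5.5698 - 3.35 = 2.2198 eV

For λ₂ = 163.2 nm:
KE₂ = hc/λ₂ - φ = 7.5971 - 3.35 = 4.2471 eV

Change in KE:
ΔKE = KE₂ - KE₁ = 4.2471 - 2.2198 = 2.0273 eV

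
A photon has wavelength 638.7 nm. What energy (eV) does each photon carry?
1.9412 eV

Using E = hf = hc/λ:

E = hc/λ = (6.626×10⁻³⁴ J·s)(3×10⁸ m/s) / (638.7×10⁻⁹ m)
E = 1.9412 eV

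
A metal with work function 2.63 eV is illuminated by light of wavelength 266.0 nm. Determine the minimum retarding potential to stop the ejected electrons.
2.0311 V

The stopping potential V_s satisfies: eV_s = KE_max

First, find KE_max using Einstein's equation:
E_photon = hc/λ = 4.6611 eV
KE_max = E_photon - φ = 4.6611 - 2.63 = 2.0311 eV

Since eV_s = KE_max:
V_s = KE_max/e = 2.0311 V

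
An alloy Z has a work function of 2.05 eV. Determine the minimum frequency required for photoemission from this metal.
4.9569e+14 Hz

The threshold frequency is when the photon energy equals the work function:
hf₀ = φ

Solving for f₀:
f₀ = φ/h = (2.05 eV × 1.602×10⁻¹⁹ J/eV) / (6.626×10⁻³⁴ J·s)
f₀ = 4.9569e+14 Hz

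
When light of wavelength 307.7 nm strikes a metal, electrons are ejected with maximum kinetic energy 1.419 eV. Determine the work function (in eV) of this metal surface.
2.61 eV

From Einstein's photoelectric equation: KE_max = hf - φ = hc/λ - φ

Rearranging for φ:
φ = hc/λ - KE_max

Calculate photon energy:
E_photon = hc/λ = 4.0294 eV

Therefore:
φ = 4.0294 - 1.419 = 2.61 eV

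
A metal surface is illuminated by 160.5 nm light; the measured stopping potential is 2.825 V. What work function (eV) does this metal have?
4.90 eV

The stopping potential gives the maximum kinetic energy: KE_max = eV_s = 2.825 eV

From Einstein's photoelectric equation: KE_max = hc/λ - φ
Rearranging: φ = hc/λ - KE_max

Calculate photon energy:
E_photon = hc/λ = (6.626×10⁻³⁴ J·s)(3×10⁸ m/s) / (160.5×10⁻⁹ m) = 7.7249 eV

Therefore:
φ = 7.7249 - 2.825 = 4.90 eV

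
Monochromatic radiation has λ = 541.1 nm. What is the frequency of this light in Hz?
5.5404e+14 Hz

Using the wave equation: c = fλ

Solving for frequency:
f = c/λ = (3×10⁸ m/s) / (541.1×10⁻⁹ m)
f = 5.5404e+14 Hz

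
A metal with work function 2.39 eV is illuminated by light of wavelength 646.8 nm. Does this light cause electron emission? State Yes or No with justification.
No

For photoemission, the photon energy must exceed the work function.

Photon energy: E = hc/λ = 1.9169 eV
Work function: φ = 2.39 eV

Since E_photon (1.9169 eV) < φ (2.39 eV), photoemission will NOT occur.
The threshold wavelength is λ₀ = hc/φ = 518.8 nm.
Since 646.8 nm > 518.8 nm, the photons lack sufficient energy.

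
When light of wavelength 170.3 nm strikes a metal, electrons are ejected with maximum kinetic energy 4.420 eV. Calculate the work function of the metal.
2.86 eV

From Einstein's photoelectric equation: KE_max = hf - φ = hc/λ - φ

Rearranging for φ:
φ = hc/λ - KE_max

Calculate photon energy:
E_photon = hc/λ = 7.2803 eV

Therefore:
φ = 7.2803 - 4.420 = 2.86 eV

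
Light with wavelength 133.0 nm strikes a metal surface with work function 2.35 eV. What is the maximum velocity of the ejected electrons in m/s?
1.5661e+06 m/s

First, find the maximum kinetic energy:
E_photon = hc/λ = 9.3221 eV
KE_max = E_photon - φ = 9.3221 - 2.35 = 6.9721 eV

Convert to Joules: KE_max = 6.9721 × 1.602×10⁻¹⁹ J = 1.1171e-18 J

Then use KE = ½mv² to find velocity:
v = √(2·KE/m) = √(2 × 1.1171e-18 J / 9.109e-31 kg)
v = 1.5661e+06 m/s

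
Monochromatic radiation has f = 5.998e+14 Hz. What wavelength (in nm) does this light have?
499.82 nm

Using the wave equation: c = fλ

Solving for wavelength:
λ = c/f = (3×10⁸ m/s) / (5.998e+14 Hz)
λ = 499.82 nm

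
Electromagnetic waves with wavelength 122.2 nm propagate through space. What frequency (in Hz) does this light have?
2.4533e+15 Hz

Using the wave equation: c = fλ

Solving for frequency:
f = c/λ = (3×10⁸ m/s) / (122.2×10⁻⁹ m)
f = 2.4533e+15 Hz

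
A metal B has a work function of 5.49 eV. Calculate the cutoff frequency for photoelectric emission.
1.3275e+15 Hz

The threshold frequency is when the photon energy equals the work function:
hf₀ = φ

Solving for f₀:
f₀ = φ/h = (5.49 eV × 1.602×10⁻¹⁹ J/eV) / (6.626×10⁻³⁴ J·s)
f₀ = 1.3275e+15 Hz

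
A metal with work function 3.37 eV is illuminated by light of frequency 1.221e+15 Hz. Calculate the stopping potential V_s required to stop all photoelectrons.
1.6797 V

The stopping potential V_s satisfies: eV_s = KE_max

First, find KE_max using Einstein's equation:
E_photon = hf = (6.626×10⁻³⁴ J·s)(1.221e+15 Hz) = 5.0497 eV
KE_max = E_photon - φ = 5.0497 - 3.37 = 1.6797 eV

Since eV_s = KE_max:
V_s = KE_max/e = 1.6797 V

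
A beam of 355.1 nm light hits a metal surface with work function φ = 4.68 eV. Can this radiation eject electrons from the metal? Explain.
No

For photoemission, the photon energy must exceed the work function.

Photon energy: E = hc/λ = 3.4915 eV
Work function: φ = 4.68 eV

Since E_photon (3.4915 eV) < φ (4.68 eV), photoemission will NOT occur.
The threshold wavelength is λ₀ = hc/φ = 264.9 nm.
Since 355.1 nm > 264.9 nm, the photons lack sufficient energy.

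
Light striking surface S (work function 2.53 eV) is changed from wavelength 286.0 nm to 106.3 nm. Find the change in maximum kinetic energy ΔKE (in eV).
7.3285 eV

Using Einstein's equation: KE_max = hc/λ - φ

For λ₁ = 286.0 nm:
KE₁ = hc/λ₁ - φ = 4.3351 - 2.53 = 1.8051 eV

For λ₂ = 106.3 nm:
KE₂ = hc/λ₂ - φ = 11.6636 - 2.53 = 9.1336 eV

Change in KE:
ΔKE = KE₂ - KE₁ = 9.1336 - 1.8051 = 7.3285 eV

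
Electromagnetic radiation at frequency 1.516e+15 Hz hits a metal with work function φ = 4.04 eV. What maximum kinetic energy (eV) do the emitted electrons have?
2.2297 eV

Using Einstein's photoelectric equation: KE_max = hf - φ

First, calculate the photon energy:
E_photon = hf = (6.626×10⁻³⁴ J·s)(1.516e+15 Hz)
E_photon = 6.2697 eV

Then, the maximum kinetic energy:
KE_max = E_photon - φ = 6.2697 eV - 4.04 eV = 2.2297 eV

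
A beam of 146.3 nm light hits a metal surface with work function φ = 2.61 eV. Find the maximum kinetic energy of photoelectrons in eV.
5.8647 eV

Using Einstein's photoelectric equation: KE_max = hf - φ = hc/λ - φ

First, calculate the photon energy:
E_photon = hc/λ = (6.626×10⁻³⁴ J·s)(3×10⁸ m/s) / (146.3×10⁻⁹ m)
E_photon = 8.4747 eV

Then, the maximum kinetic energy:
KE_max = E_photon - φ = 8.4747 eV - 2.61 eV = 5.8647 eV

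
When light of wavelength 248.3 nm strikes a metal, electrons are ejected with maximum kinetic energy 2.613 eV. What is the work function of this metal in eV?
2.38 eV

From Einstein's photoelectric equation: KE_max = hf - φ = hc/λ - φ

Rearranging for φ:
φ = hc/λ - KE_max

Calculate photon energy:
E_photon = hc/λ = 4.9933 eV

Therefore:
φ = 4.9933 - 2.613 = 2.38 eV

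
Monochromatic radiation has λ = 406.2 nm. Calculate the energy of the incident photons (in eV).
3.0523 eV

Using E = hf = hc/λ:

E = hc/λ = (6.626×10⁻³⁴ J·s)(3×10⁸ m/s) / (406.2×10⁻⁹ m)
E = 3.0523 eV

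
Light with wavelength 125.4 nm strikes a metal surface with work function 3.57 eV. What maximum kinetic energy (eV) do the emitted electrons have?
6.3171 eV

Using Einstein's photoelectric equation: KE_max = hf - φ = hc/λ - φ

First, calculate the photon energy:
E_photon = hc/λ = (6.626×10⁻³⁴ J·s)(3×10⁸ m/s) / (125.4×10⁻⁹ m)
E_photon = 9.8871 eV

Then, the maximum kinetic energy:
KE_max = E_photon - φ = 9.8871 eV - 3.57 eV = 6.3171 eV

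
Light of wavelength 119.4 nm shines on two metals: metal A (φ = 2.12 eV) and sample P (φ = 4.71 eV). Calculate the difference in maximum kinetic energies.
2.5900 eV

Using KE_max = hc/λ - φ for each metal:

Photon energy: E = hc/λ = 10.3839 eV

For metal A (φ₁ = 2.12 eV):
KE₁ = E - φ₁ = 10.3839 - 2.12 = 8.2639 eV

For sample P (φ₂ = 4.71 eV):
KE₂ = E - φ₂ = 10.3839 - 4.71 = 5.6739 eV

Difference:
ΔKE = KE₁ - KE₂ = 8.2639 - 5.6739 = 2.5900 eV

Note: The difference equals the difference in work functions: 4.71 - 2.12 = 2.59 eV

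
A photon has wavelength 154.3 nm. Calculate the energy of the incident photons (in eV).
8.0353 eV

Using E = hf = hc/λ:

E = hc/λ = (6.626×10⁻³⁴ J·s)(3×10⁸ m/s) / (154.3×10⁻⁹ m)
E = 8.0353 eV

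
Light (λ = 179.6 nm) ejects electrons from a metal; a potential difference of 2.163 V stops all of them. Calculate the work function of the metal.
4.74 eV

The stopping potential gives the maximum kinetic energy: KE_max = eV_s = 2.163 eV

From Einstein's photoelectric equation: KE_max = hc/λ - φ
Rearranging: φ = hc/λ - KE_max

Calculate photon energy:
E_photon = hc/λ = (6.626×10⁻³⁴ J·s)(3×10⁸ m/s) / (179.6×10⁻⁹ m) = 6.9034 eV

Therefore:
φ = 6.9034 - 2.163 = 4.74 eV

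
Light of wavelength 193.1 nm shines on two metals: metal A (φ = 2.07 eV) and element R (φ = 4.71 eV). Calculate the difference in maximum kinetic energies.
2.6400 eV

Using KE_max = hc/λ - φ for each metal:

Photon energy: E = hc/λ = 6.4207 eV

For metal A (φ₁ = 2.07 eV):
KE₁ = E - φ₁ = 6.4207 - 2.07 = 4.3507 eV

For element R (φ₂ = 4.71 eV):
KE₂ = E - φ₂ = 6.4207 - 4.71 = 1.7107 eV

Difference:
ΔKE = KE₁ - KE₂ = 4.3507 - 1.7107 = 2.6400 eV

Note: The difference equals the difference in work functions: 4.71 - 2.07 = 2.64 eV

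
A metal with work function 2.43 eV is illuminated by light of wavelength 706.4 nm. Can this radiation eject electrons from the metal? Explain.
No

For photoemission, the photon energy must exceed the work function.

Photon energy: E = hc/λ = 1.7552 eV
Work function: φ = 2.43 eV

Since E_photon (1.7552 eV) < φ (2.43 eV), photoemission will NOT occur.
The threshold wavelength is λ₀ = hc/φ = 510.2 nm.
Since 706.4 nm > 510.2 nm, the photons lack sufficient energy.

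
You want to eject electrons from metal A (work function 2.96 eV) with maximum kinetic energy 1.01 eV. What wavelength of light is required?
312.30 nm

From Einstein's equation: KE_max = hc/λ - φ

Rearranging for λ:
hc/λ = KE_max + φ
λ = hc/(KE_max + φ)

Required photon energy:
E_photon = KE_max + φ = 1.01 + 2.96 = 3.97 eV

Required wavelength:
λ = hc/E_photon = (6.626×10⁻³⁴)(3×10⁸) / (3.97 × 1.602×10⁻¹⁹)
λ = 312.30 nm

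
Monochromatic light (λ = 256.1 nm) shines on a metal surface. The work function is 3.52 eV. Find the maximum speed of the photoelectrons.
6.8174e+05 m/s

First, find the maximum kinetic energy:
E_photon = hc/λ = 4.8412 eV
KE_max = E_photon - φ = 4.8412 - 3.52 = 1.3212 eV

Convert to Joules: KE_max = 1.3212 × 1.602×10⁻¹⁹ J = 2.1169e-19 J

Then use KE = ½mv² to find velocity:
v = √(2·KE/m) = √(2 × 2.1169e-19 J / 9.109e-31 kg)
v = 6.8174e+05 m/s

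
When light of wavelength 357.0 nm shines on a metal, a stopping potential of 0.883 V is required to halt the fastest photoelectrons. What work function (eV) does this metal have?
2.59 eV

The stopping potential gives the maximum kinetic energy: KE_max = eV_s = 0.883 eV

From Einstein's photoelectric equation: KE_max = hc/λ - φ
Rearranging: φ = hc/λ - KE_max

Calculate photon energy:
E_photon = hc/λ = (6.626×10⁻³⁴ J·s)(3×10⁸ m/s) / (357.0×10⁻⁹ m) = 3.4729 eV

Therefore:
φ = 3.4729 - 0.883 = 2.59 eV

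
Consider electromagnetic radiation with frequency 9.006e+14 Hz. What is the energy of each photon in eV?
3.7246 eV

Using E = hf:

E = hf = (6.626×10⁻³⁴ J·s)(9.006e+14 Hz)
E = 3.7246 eV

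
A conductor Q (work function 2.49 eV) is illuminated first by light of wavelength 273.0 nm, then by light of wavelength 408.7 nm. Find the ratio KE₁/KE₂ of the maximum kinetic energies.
3.7738

Using Einstein's equation: KE_max = hc/λ - φ

For λ₁ = 273.0 nm:
E₁ = hc/λ₁ = 4.5415 eV
KE₁ = E₁ - φ = 4.5415 - 2.49 = 2.0515 eV

For λ₂ = 408.7 nm:
E₂ = hc/λ₂ = 3.0336 eV
KE₂ = E₂ - φ = 3.0336 - 2.49 = 0.5436 eV

Ratio: KE₁/KE₂ = 2.0515/0.5436 = 3.7738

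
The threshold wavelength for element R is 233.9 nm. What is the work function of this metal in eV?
5.30 eV

At the threshold wavelength, photon energy equals work function:
φ = hc/λ₀

Calculating:
φ = (6.626×10⁻³⁴ J·s)(3×10⁸ m/s) / (233.9×10⁻⁹ m)
φ = 5.30 eV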